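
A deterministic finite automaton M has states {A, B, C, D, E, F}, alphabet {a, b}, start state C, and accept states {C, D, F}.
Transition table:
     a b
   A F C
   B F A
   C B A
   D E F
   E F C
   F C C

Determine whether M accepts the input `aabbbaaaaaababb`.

C --a--> B
B --a--> F
F --b--> C
C --b--> A
A --b--> C
C --a--> B
B --a--> F
F --a--> C
C --a--> B
B --a--> F
F --a--> C
C --b--> A
A --a--> F
F --b--> C
C --b--> A
End in state A, which is not an accepting state.

rejected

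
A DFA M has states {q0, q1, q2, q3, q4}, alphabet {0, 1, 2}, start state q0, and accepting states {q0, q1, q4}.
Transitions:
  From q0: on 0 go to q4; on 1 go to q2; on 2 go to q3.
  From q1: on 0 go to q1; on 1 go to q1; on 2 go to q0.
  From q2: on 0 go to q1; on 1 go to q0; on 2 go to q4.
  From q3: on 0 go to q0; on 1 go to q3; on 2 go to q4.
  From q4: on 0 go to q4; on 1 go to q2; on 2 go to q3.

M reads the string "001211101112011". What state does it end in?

q0 --0--> q4
q4 --0--> q4
q4 --1--> q2
q2 --2--> q4
q4 --1--> q2
q2 --1--> q0
q0 --1--> q2
q2 --0--> q1
q1 --1--> q1
q1 --1--> q1
q1 --1--> q1
q1 --2--> q0
q0 --0--> q4
q4 --1--> q2
q2 --1--> q0

q0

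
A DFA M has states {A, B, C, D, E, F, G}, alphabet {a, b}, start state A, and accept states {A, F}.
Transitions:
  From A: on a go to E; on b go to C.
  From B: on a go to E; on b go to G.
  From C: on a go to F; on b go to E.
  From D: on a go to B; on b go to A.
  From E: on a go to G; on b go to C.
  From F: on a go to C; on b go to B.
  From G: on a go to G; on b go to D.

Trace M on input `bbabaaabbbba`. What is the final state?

G

A --b--> C
C --b--> E
E --a--> G
G --b--> D
D --a--> B
B --a--> E
E --a--> G
G --b--> D
D --b--> A
A --b--> C
C --b--> E
E --a--> G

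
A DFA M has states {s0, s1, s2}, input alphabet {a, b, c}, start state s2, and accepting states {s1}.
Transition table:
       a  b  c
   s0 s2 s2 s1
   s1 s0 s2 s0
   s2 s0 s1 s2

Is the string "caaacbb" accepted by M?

s2 --c--> s2
s2 --a--> s0
s0 --a--> s2
s2 --a--> s0
s0 --c--> s1
s1 --b--> s2
s2 --b--> s1
End in state s1, which is an accepting state.

accepted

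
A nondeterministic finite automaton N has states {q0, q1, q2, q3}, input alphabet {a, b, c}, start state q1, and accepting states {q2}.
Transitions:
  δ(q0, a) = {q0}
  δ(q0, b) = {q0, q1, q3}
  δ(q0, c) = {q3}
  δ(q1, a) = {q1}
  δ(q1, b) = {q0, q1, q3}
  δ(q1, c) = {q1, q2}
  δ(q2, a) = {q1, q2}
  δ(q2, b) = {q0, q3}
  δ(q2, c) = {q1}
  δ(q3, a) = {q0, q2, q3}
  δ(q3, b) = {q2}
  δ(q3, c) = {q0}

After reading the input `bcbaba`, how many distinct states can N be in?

Start: {q1}
read b: {q0, q1, q3}
read c: {q0, q1, q2, q3}
read b: {q0, q1, q2, q3}
read a: {q0, q1, q2, q3}
read b: {q0, q1, q2, q3}
read a: {q0, q1, q2, q3}
Final reachable set {q0, q1, q2, q3} has 4 states.

4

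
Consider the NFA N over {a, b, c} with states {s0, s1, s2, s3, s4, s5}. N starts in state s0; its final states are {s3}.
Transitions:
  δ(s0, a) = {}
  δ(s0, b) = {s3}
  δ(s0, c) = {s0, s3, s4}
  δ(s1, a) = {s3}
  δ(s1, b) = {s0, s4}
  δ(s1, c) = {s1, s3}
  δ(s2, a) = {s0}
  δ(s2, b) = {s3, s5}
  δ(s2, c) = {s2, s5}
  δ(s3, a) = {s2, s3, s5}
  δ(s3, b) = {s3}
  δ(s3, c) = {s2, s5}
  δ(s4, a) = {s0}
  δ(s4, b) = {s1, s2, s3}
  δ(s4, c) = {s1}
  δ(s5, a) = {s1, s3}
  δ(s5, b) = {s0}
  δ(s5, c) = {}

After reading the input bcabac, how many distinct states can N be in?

Start: {s0}
read b: {s3}
read c: {s2, s5}
read a: {s0, s1, s3}
read b: {s0, s3, s4}
read a: {s0, s2, s3, s5}
read c: {s0, s2, s3, s4, s5}
Final reachable set {s0, s2, s3, s4, s5} has 5 states.

5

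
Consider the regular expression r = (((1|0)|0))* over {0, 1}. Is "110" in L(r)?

yes

Split into 3 pieces 1 · 1 · 0; each matches ((1|0)|0).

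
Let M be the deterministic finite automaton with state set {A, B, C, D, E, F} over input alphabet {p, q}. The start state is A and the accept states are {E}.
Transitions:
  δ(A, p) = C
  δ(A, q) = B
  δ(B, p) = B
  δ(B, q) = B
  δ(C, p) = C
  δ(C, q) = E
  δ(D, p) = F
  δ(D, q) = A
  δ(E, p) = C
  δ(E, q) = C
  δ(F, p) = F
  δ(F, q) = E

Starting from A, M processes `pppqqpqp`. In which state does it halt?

A --p--> C
C --p--> C
C --p--> C
C --q--> E
E --q--> C
C --p--> C
C --q--> E
E --p--> C

C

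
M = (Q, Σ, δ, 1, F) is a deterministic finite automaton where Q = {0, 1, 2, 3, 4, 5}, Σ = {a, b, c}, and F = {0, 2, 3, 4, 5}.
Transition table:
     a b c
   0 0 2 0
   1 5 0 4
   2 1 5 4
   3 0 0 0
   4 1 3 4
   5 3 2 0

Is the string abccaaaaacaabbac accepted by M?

1 --a--> 5
5 --b--> 2
2 --c--> 4
4 --c--> 4
4 --a--> 1
1 --a--> 5
5 --a--> 3
3 --a--> 0
0 --a--> 0
0 --c--> 0
0 --a--> 0
0 --a--> 0
0 --b--> 2
2 --b--> 5
5 --a--> 3
3 --c--> 0
End in state 0, which is an accepting state.

accepted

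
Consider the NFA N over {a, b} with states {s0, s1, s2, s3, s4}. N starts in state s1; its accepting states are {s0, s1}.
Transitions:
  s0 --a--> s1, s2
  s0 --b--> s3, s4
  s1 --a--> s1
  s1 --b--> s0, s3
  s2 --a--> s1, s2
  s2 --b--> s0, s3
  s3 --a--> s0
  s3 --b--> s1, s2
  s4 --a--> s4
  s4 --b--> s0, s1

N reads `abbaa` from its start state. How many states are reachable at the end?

3

Start: {s1}
read a: {s1}
read b: {s0, s3}
read b: {s1, s2, s3, s4}
read a: {s0, s1, s2, s4}
read a: {s1, s2, s4}
Final reachable set {s1, s2, s4} has 3 states.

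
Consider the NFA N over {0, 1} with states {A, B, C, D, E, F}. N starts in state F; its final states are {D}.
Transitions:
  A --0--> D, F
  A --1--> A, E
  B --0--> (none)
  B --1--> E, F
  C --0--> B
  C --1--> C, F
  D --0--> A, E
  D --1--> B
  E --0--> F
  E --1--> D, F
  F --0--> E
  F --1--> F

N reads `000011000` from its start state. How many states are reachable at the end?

1

Start: {F}
read 0: {E}
read 0: {F}
read 0: {E}
read 0: {F}
read 1: {F}
read 1: {F}
read 0: {E}
read 0: {F}
read 0: {E}
Final reachable set {E} has 1 state.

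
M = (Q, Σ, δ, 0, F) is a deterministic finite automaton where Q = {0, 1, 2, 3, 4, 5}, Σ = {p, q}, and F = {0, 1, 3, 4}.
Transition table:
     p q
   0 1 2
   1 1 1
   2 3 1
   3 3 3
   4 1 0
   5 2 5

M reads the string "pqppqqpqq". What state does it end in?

0 --p--> 1
1 --q--> 1
1 --p--> 1
1 --p--> 1
1 --q--> 1
1 --q--> 1
1 --p--> 1
1 --q--> 1
1 --q--> 1

1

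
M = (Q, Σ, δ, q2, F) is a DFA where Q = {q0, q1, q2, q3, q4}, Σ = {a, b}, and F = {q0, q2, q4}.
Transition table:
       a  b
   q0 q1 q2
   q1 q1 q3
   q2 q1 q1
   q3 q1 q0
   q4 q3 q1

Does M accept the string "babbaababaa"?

q2 --b--> q1
q1 --a--> q1
q1 --b--> q3
q3 --b--> q0
q0 --a--> q1
q1 --a--> q1
q1 --b--> q3
q3 --a--> q1
q1 --b--> q3
q3 --a--> q1
q1 --a--> q1
End in state q1, which is not an accepting state.

rejected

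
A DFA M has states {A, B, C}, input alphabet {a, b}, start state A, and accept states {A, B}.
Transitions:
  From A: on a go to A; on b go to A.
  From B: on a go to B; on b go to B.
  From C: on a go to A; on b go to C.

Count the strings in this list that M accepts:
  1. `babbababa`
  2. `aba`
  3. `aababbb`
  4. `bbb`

`babbababa`: accepted
`aba`: accepted
`aababbb`: accepted
`bbb`: accepted

4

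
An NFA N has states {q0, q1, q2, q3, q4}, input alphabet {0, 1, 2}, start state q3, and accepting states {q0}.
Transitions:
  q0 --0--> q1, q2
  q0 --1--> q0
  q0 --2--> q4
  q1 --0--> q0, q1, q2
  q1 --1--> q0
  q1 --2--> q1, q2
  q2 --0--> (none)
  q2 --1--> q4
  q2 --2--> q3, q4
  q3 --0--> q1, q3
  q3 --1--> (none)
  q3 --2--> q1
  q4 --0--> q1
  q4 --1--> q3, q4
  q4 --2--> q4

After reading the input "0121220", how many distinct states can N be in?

3

Start: {q3}
read 0: {q1, q3}
read 1: {q0}
read 2: {q4}
read 1: {q3, q4}
read 2: {q1, q4}
read 2: {q1, q2, q4}
read 0: {q0, q1, q2}
Final reachable set {q0, q1, q2} has 3 states.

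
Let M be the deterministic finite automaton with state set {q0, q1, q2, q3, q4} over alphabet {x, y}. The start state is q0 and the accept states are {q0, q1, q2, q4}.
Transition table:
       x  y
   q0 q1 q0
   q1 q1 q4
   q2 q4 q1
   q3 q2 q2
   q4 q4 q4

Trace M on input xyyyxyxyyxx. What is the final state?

q4

q0 --x--> q1
q1 --y--> q4
q4 --y--> q4
q4 --y--> q4
q4 --x--> q4
q4 --y--> q4
q4 --x--> q4
q4 --y--> q4
q4 --y--> q4
q4 --x--> q4
q4 --x--> q4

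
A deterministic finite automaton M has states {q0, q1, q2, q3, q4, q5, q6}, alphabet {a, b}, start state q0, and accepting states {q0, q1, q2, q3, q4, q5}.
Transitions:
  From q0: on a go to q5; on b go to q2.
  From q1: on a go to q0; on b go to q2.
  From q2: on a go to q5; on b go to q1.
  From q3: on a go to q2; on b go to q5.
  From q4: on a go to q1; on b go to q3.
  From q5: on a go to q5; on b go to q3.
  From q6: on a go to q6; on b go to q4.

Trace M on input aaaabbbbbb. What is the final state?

q0 --a--> q5
q5 --a--> q5
q5 --a--> q5
q5 --a--> q5
q5 --b--> q3
q3 --b--> q5
q5 --b--> q3
q3 --b--> q5
q5 --b--> q3
q3 --b--> q5

q5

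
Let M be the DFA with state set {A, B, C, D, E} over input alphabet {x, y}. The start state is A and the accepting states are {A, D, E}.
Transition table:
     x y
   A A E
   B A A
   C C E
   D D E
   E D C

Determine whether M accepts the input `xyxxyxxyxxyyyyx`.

rejected

A --x--> A
A --y--> E
E --x--> D
D --x--> D
D --y--> E
E --x--> D
D --x--> D
D --y--> E
E --x--> D
D --x--> D
D --y--> E
E --y--> C
C --y--> E
E --y--> C
C --x--> C
End in state C, which is not an accepting state.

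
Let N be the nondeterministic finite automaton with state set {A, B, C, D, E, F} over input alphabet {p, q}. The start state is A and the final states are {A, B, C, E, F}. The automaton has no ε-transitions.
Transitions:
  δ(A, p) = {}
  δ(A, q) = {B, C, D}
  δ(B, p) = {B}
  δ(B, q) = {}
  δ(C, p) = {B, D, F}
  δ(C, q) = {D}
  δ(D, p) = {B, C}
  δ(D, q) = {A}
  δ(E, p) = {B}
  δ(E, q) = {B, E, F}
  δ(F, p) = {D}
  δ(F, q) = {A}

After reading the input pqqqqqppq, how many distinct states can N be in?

0

Start: {A}
read p: {}
The reachable set is empty and stays empty for the remaining 8 symbols.
Final reachable set {} has 0 states.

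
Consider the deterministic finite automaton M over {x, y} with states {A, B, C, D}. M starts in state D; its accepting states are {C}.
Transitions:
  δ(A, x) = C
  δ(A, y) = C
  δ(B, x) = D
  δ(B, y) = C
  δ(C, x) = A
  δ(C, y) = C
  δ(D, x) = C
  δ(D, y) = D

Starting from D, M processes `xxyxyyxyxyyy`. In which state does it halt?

C

D --x--> C
C --x--> A
A --y--> C
C --x--> A
A --y--> C
C --y--> C
C --x--> A
A --y--> C
C --x--> A
A --y--> C
C --y--> C
C --y--> C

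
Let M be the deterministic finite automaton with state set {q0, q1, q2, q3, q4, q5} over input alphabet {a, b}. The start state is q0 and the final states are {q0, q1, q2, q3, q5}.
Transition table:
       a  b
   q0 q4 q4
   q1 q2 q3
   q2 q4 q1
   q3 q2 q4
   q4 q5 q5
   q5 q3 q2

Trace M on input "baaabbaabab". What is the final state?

q0 --b--> q4
q4 --a--> q5
q5 --a--> q3
q3 --a--> q2
q2 --b--> q1
q1 --b--> q3
q3 --a--> q2
q2 --a--> q4
q4 --b--> q5
q5 --a--> q3
q3 --b--> q4

q4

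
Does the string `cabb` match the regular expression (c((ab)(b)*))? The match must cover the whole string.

Split as c·abb: c matches c and ((ab)(b)*) matches abb.

yes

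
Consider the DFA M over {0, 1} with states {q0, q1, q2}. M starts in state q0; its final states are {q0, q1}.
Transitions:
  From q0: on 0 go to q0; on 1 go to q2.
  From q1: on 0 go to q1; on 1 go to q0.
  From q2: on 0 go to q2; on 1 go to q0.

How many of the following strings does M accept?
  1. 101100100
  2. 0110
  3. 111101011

101100100: accepted
0110: accepted
111101011: rejected

2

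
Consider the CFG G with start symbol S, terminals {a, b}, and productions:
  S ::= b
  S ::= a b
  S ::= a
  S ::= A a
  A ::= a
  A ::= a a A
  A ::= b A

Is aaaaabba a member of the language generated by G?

no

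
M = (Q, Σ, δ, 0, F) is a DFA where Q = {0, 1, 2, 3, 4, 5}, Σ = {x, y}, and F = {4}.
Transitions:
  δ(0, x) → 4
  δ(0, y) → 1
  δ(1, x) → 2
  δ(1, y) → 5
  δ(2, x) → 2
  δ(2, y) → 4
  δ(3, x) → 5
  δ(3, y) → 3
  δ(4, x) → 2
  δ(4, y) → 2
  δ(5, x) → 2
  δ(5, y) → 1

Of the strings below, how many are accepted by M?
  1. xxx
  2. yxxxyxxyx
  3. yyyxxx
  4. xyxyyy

xxx: rejected
yxxxyxxyx: rejected
yyyxxx: rejected
xyxyyy: accepted

1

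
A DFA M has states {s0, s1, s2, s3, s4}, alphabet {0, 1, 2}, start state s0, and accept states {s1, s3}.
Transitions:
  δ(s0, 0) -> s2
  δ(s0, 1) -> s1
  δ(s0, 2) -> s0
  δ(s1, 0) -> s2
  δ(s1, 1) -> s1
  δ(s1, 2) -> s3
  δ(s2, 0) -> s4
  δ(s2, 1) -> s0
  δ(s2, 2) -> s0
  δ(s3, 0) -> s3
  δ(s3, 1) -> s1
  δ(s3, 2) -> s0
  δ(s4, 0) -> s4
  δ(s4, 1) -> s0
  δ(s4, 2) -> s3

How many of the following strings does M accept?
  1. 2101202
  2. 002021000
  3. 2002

2101202: rejected
002021000: rejected
2002: accepted

1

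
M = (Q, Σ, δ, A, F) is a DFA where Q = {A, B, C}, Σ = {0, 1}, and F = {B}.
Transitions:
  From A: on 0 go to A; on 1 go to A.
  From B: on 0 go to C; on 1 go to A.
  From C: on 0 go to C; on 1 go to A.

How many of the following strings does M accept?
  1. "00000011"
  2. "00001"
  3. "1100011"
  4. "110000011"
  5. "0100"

0

"00000011": rejected
"00001": rejected
"1100011": rejected
"110000011": rejected
"0100": rejected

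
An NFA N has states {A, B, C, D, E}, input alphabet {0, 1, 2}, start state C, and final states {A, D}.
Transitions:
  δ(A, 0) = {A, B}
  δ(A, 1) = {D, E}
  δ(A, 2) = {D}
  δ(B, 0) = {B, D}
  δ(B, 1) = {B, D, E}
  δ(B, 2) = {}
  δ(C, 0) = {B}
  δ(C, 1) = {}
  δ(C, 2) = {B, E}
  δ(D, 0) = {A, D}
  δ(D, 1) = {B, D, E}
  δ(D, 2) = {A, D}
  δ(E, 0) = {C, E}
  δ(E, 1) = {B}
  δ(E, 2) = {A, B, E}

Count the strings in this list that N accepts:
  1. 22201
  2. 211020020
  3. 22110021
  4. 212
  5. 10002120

4

22201: accepted
211020020: accepted
22110021: accepted
212: accepted
10002120: rejected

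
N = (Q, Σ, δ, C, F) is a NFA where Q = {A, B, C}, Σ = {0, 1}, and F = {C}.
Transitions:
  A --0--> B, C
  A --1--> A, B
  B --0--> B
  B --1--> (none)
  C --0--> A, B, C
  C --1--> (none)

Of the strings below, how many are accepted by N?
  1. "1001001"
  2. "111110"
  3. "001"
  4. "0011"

0

"1001001": rejected
"111110": rejected
"001": rejected
"0011": rejected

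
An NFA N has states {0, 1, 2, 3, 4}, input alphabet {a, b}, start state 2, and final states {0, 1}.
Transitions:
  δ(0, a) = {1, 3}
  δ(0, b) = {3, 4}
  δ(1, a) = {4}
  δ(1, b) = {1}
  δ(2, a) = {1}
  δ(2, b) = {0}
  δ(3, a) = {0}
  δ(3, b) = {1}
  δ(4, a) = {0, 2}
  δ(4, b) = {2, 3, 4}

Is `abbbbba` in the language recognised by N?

rejected

Start: {2}
read a: {1}
read b: {1}
read b: {1}
read b: {1}
read b: {1}
read b: {1}
read a: {4}
Reachable ∩ accepting = {} — empty.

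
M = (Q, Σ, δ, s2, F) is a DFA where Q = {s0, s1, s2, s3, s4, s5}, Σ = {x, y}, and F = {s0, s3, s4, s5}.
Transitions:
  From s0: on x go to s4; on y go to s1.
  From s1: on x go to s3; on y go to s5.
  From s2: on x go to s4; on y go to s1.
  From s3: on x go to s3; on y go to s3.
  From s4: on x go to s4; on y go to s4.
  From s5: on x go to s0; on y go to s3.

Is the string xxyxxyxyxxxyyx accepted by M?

accepted

s2 --x--> s4
s4 --x--> s4
s4 --y--> s4
s4 --x--> s4
s4 --x--> s4
s4 --y--> s4
s4 --x--> s4
s4 --y--> s4
s4 --x--> s4
s4 --x--> s4
s4 --x--> s4
s4 --y--> s4
s4 --y--> s4
s4 --x--> s4
End in state s4, which is an accepting state.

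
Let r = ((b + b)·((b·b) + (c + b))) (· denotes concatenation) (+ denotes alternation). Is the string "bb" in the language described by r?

yes

Split as b·b: (b+b) matches b and ((b·b)+(c+b)) matches b.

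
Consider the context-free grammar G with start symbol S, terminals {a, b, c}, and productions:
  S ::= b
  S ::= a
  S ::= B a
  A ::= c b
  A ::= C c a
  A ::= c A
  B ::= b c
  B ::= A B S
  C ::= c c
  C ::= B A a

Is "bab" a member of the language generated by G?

no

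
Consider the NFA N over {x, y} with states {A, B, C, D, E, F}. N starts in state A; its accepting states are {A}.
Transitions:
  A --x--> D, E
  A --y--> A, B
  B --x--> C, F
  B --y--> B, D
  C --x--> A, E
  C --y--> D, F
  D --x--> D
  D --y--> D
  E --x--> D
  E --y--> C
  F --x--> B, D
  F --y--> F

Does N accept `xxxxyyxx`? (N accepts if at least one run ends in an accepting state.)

Start: {A}
read x: {D, E}
read x: {D}
read x: {D}
read x: {D}
read y: {D}
read y: {D}
read x: {D}
read x: {D}
Reachable ∩ accepting = {} — empty.

rejected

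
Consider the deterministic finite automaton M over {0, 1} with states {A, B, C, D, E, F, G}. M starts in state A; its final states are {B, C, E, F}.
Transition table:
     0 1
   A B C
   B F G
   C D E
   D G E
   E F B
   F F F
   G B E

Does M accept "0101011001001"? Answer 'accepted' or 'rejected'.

accepted

A --0--> B
B --1--> G
G --0--> B
B --1--> G
G --0--> B
B --1--> G
G --1--> E
E --0--> F
F --0--> F
F --1--> F
F --0--> F
F --0--> F
F --1--> F
End in state F, which is an accepting state.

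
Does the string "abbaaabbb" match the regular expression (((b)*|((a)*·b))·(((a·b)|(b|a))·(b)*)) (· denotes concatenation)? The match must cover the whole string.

No split of abbaaabbb into u·v has ((b)*|((a)*·b)) matching u and (((a·b)|(b|a))·(b)*) matching v.

no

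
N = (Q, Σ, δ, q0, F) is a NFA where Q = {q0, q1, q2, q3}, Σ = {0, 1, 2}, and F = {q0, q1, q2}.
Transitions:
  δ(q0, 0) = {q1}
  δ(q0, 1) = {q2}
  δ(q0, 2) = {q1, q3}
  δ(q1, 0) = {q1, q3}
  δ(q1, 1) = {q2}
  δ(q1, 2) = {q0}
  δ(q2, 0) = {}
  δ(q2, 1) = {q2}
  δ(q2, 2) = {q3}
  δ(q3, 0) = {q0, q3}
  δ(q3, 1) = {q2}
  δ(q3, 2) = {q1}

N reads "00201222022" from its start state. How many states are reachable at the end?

2

Start: {q0}
read 0: {q1}
read 0: {q1, q3}
read 2: {q0, q1}
read 0: {q1, q3}
read 1: {q2}
read 2: {q3}
read 2: {q1}
read 2: {q0}
read 0: {q1}
read 2: {q0}
read 2: {q1, q3}
Final reachable set {q1, q3} has 2 states.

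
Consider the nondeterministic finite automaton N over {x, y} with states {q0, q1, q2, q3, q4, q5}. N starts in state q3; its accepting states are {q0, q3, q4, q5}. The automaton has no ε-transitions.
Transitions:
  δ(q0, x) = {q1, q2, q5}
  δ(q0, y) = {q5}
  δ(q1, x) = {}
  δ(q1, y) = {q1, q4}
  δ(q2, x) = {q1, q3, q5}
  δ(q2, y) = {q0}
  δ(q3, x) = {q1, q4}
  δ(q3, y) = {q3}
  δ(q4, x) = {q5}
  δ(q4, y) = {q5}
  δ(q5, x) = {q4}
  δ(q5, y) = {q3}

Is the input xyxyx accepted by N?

Start: {q3}
read x: {q1, q4}
read y: {q1, q4, q5}
read x: {q4, q5}
read y: {q3, q5}
read x: {q1, q4}
Reachable ∩ accepting = {q4} — nonempty.

accepted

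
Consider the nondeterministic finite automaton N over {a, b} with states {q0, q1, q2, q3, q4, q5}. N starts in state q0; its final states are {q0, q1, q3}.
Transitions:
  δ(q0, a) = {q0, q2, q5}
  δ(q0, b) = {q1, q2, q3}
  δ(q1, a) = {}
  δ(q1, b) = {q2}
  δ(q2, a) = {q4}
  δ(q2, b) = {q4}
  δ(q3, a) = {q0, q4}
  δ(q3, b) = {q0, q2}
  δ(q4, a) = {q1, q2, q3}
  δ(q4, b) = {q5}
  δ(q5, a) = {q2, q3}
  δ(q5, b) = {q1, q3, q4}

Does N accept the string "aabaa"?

accepted

Start: {q0}
read a: {q0, q2, q5}
read a: {q0, q2, q3, q4, q5}
read b: {q0, q1, q2, q3, q4, q5}
read a: {q0, q1, q2, q3, q4, q5}
read a: {q0, q1, q2, q3, q4, q5}
Reachable ∩ accepting = {q0, q1, q3} — nonempty.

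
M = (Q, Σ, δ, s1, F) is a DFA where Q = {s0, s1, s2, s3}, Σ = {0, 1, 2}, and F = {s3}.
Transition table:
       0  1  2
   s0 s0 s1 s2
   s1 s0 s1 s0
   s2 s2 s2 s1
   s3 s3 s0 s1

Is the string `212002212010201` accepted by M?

s1 --2--> s0
s0 --1--> s1
s1 --2--> s0
s0 --0--> s0
s0 --0--> s0
s0 --2--> s2
s2 --2--> s1
s1 --1--> s1
s1 --2--> s0
s0 --0--> s0
s0 --1--> s1
s1 --0--> s0
s0 --2--> s2
s2 --0--> s2
s2 --1--> s2
End in state s2, which is not an accepting state.

rejected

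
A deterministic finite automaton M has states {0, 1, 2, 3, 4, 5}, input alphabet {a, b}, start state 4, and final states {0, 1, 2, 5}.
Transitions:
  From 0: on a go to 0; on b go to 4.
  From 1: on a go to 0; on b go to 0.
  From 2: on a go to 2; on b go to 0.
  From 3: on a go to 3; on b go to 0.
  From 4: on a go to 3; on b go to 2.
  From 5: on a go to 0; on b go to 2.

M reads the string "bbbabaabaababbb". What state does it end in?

0

4 --b--> 2
2 --b--> 0
0 --b--> 4
4 --a--> 3
3 --b--> 0
0 --a--> 0
0 --a--> 0
0 --b--> 4
4 --a--> 3
3 --a--> 3
3 --b--> 0
0 --a--> 0
0 --b--> 4
4 --b--> 2
2 --b--> 0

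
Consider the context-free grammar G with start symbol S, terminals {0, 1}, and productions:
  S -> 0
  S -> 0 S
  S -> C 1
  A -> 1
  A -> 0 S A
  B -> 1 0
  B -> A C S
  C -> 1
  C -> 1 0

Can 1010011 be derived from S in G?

no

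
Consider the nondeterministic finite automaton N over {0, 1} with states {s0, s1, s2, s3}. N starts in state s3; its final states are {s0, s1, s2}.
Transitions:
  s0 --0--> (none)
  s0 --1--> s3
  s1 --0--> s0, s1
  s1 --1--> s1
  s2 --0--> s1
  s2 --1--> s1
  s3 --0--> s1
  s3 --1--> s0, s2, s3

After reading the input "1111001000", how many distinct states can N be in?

Start: {s3}
read 1: {s0, s2, s3}
read 1: {s0, s1, s2, s3}
read 1: {s0, s1, s2, s3}
read 1: {s0, s1, s2, s3}
read 0: {s0, s1}
read 0: {s0, s1}
read 1: {s1, s3}
read 0: {s0, s1}
read 0: {s0, s1}
read 0: {s0, s1}
Final reachable set {s0, s1} has 2 states.

2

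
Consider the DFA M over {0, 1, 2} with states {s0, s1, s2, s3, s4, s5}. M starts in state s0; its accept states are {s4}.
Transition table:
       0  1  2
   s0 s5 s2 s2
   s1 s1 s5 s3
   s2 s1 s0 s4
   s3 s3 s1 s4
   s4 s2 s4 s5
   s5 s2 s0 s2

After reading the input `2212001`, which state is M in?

s5

s0 --2--> s2
s2 --2--> s4
s4 --1--> s4
s4 --2--> s5
s5 --0--> s2
s2 --0--> s1
s1 --1--> s5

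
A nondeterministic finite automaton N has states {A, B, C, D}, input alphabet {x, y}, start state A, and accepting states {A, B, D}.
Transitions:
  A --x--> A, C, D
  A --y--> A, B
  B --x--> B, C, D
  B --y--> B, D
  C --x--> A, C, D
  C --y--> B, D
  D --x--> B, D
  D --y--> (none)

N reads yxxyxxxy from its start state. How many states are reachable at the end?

Start: {A}
read y: {A, B}
read x: {A, B, C, D}
read x: {A, B, C, D}
read y: {A, B, D}
read x: {A, B, C, D}
read x: {A, B, C, D}
read x: {A, B, C, D}
read y: {A, B, D}
Final reachable set {A, B, D} has 3 states.

3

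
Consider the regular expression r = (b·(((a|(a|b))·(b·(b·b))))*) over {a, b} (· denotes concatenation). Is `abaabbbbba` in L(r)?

no

No split of abaabbbbba into u·v has b matching u and (((a|(a|b))·(b·(b·b))))* matching v.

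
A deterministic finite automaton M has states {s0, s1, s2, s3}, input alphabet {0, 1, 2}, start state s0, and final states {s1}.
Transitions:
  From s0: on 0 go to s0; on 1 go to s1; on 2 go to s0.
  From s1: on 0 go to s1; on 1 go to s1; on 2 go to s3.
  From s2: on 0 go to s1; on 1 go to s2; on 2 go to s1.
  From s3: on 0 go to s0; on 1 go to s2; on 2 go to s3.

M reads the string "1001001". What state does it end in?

s1

s0 --1--> s1
s1 --0--> s1
s1 --0--> s1
s1 --1--> s1
s1 --0--> s1
s1 --0--> s1
s1 --1--> s1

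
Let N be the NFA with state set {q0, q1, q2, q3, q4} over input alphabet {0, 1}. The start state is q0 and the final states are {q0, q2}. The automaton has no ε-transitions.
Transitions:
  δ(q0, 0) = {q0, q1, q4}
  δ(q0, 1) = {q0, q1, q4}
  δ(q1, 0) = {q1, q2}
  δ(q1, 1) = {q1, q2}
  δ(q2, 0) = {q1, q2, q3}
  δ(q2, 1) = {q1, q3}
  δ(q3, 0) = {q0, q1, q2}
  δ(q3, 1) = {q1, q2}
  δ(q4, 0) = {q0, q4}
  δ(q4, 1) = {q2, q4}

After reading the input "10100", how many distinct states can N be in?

Start: {q0}
read 1: {q0, q1, q4}
read 0: {q0, q1, q2, q4}
read 1: {q0, q1, q2, q3, q4}
read 0: {q0, q1, q2, q3, q4}
read 0: {q0, q1, q2, q3, q4}
Final reachable set {q0, q1, q2, q3, q4} has 5 states.

5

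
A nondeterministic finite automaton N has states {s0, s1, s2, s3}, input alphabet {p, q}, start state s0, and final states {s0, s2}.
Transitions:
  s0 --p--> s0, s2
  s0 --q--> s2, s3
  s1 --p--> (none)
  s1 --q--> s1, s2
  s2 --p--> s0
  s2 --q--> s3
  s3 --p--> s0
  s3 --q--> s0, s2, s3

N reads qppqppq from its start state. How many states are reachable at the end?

Start: {s0}
read q: {s2, s3}
read p: {s0}
read p: {s0, s2}
read q: {s2, s3}
read p: {s0}
read p: {s0, s2}
read q: {s2, s3}
Final reachable set {s2, s3} has 2 states.

2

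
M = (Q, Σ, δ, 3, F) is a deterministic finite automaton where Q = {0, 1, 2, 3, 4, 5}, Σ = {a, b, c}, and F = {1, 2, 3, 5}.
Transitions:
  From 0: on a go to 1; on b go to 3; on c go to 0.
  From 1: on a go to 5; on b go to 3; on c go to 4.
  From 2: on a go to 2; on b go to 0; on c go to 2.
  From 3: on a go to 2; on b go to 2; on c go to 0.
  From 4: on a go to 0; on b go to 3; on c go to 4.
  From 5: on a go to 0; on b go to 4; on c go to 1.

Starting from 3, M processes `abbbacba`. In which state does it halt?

3 --a--> 2
2 --b--> 0
0 --b--> 3
3 --b--> 2
2 --a--> 2
2 --c--> 2
2 --b--> 0
0 --a--> 1

1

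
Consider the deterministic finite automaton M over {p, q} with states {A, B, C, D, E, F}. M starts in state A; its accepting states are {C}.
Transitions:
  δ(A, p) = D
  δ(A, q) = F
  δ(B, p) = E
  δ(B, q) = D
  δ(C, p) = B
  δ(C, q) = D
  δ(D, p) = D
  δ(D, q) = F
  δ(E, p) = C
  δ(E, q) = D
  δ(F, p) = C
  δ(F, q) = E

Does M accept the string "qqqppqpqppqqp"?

A --q--> F
F --q--> E
E --q--> D
D --p--> D
D --p--> D
D --q--> F
F --p--> C
C --q--> D
D --p--> D
D --p--> D
D --q--> F
F --q--> E
E --p--> C
End in state C, which is an accepting state.

accepted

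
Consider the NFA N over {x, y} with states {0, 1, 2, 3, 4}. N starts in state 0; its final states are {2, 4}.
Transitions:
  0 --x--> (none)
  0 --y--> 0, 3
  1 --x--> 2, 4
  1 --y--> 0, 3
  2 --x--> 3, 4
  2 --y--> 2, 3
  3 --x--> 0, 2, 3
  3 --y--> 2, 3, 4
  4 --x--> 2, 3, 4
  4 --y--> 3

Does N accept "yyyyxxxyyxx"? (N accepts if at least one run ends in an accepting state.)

Start: {0}
read y: {0, 3}
read y: {0, 2, 3, 4}
read y: {0, 2, 3, 4}
read y: {0, 2, 3, 4}
read x: {0, 2, 3, 4}
read x: {0, 2, 3, 4}
read x: {0, 2, 3, 4}
read y: {0, 2, 3, 4}
read y: {0, 2, 3, 4}
read x: {0, 2, 3, 4}
read x: {0, 2, 3, 4}
Reachable ∩ accepting = {2, 4} — nonempty.

accepted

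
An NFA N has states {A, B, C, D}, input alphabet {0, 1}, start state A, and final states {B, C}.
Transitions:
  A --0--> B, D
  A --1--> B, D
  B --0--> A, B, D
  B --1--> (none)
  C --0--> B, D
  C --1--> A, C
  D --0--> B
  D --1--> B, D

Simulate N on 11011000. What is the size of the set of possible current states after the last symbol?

3

Start: {A}
read 1: {B, D}
read 1: {B, D}
read 0: {A, B, D}
read 1: {B, D}
read 1: {B, D}
read 0: {A, B, D}
read 0: {A, B, D}
read 0: {A, B, D}
Final reachable set {A, B, D} has 3 states.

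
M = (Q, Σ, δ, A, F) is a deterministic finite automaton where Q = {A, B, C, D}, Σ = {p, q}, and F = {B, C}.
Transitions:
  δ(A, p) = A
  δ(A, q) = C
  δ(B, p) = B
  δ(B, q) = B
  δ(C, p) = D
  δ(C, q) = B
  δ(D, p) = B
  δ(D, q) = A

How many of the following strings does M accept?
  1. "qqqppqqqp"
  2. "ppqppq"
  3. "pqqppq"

3

"qqqppqqqp": accepted
"ppqppq": accepted
"pqqppq": accepted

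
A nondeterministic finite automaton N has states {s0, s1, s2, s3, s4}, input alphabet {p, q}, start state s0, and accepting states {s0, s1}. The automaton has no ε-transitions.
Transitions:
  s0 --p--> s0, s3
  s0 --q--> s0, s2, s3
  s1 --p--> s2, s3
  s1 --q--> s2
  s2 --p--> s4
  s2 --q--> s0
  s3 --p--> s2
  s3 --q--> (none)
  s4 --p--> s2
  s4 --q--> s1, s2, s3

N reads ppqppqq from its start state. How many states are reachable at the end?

3

Start: {s0}
read p: {s0, s3}
read p: {s0, s2, s3}
read q: {s0, s2, s3}
read p: {s0, s2, s3, s4}
read p: {s0, s2, s3, s4}
read q: {s0, s1, s2, s3}
read q: {s0, s2, s3}
Final reachable set {s0, s2, s3} has 3 states.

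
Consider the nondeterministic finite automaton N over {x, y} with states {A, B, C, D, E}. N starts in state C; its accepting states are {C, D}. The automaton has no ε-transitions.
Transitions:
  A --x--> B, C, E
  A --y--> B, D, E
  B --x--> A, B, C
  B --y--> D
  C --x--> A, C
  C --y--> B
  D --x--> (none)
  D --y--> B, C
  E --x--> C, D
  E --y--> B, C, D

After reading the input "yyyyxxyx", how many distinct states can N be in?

4

Start: {C}
read y: {B}
read y: {D}
read y: {B, C}
read y: {B, D}
read x: {A, B, C}
read x: {A, B, C, E}
read y: {B, C, D, E}
read x: {A, B, C, D}
Final reachable set {A, B, C, D} has 4 states.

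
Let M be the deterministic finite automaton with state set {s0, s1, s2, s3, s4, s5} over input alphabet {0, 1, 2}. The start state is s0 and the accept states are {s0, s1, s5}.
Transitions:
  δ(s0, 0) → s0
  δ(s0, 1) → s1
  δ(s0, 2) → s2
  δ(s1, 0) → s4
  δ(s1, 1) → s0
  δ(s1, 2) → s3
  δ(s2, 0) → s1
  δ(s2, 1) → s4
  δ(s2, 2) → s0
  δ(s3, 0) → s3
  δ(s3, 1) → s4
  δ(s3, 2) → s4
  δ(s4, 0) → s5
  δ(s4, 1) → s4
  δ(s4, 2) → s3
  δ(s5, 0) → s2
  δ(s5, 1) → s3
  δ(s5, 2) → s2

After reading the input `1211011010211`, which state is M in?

s4

s0 --1--> s1
s1 --2--> s3
s3 --1--> s4
s4 --1--> s4
s4 --0--> s5
s5 --1--> s3
s3 --1--> s4
s4 --0--> s5
s5 --1--> s3
s3 --0--> s3
s3 --2--> s4
s4 --1--> s4
s4 --1--> s4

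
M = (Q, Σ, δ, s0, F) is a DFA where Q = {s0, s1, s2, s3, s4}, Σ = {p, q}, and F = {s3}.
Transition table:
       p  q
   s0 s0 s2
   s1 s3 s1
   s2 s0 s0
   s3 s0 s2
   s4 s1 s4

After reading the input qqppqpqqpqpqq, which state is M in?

s0 --q--> s2
s2 --q--> s0
s0 --p--> s0
s0 --p--> s0
s0 --q--> s2
s2 --p--> s0
s0 --q--> s2
s2 --q--> s0
s0 --p--> s0
s0 --q--> s2
s2 --p--> s0
s0 --q--> s2
s2 --q--> s0

s0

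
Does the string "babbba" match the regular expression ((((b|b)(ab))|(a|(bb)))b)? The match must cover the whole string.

No split of babbba into u·v has (((b|b)(ab))|(a|(bb))) matching u and b matching v.

no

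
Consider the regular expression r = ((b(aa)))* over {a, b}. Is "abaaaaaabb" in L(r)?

no

abaaaaaabb cannot be split into zero or more pieces each matching (b(aa)).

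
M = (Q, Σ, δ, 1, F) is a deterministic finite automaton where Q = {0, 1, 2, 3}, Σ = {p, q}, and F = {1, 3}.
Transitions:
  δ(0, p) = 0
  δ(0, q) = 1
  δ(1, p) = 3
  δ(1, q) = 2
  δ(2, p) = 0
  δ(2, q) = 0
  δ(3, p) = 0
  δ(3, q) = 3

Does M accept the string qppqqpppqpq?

1 --q--> 2
2 --p--> 0
0 --p--> 0
0 --q--> 1
1 --q--> 2
2 --p--> 0
0 --p--> 0
0 --p--> 0
0 --q--> 1
1 --p--> 3
3 --q--> 3
End in state 3, which is an accepting state.

accepted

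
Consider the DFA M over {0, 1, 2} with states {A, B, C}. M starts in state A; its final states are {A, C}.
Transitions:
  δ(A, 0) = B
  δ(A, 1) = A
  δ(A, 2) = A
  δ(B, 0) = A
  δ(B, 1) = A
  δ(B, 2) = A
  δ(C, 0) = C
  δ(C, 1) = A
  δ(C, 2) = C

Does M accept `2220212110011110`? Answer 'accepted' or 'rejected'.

rejected

A --2--> A
A --2--> A
A --2--> A
A --0--> B
B --2--> A
A --1--> A
A --2--> A
A --1--> A
A --1--> A
A --0--> B
B --0--> A
A --1--> A
A --1--> A
A --1--> A
A --1--> A
A --0--> B
End in state B, which is not an accepting state.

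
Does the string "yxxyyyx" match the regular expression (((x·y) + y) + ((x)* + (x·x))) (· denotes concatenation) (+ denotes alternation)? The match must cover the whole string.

no

Neither ((x·y)+y) nor ((x)*+(x·x)) matches yxxyyyx.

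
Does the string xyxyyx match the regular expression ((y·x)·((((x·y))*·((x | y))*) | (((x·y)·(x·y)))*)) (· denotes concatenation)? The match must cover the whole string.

no

No split of xyxyyx into u·v has (y·x) matching u and ((((x·y))*·((x|y))*)|(((x·y)·(x·y)))*) matching v.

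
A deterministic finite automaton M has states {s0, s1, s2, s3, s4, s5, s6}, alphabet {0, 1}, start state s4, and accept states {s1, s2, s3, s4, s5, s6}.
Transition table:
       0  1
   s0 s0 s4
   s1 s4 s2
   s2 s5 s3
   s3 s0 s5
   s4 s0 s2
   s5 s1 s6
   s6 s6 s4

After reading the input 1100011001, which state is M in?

s2

s4 --1--> s2
s2 --1--> s3
s3 --0--> s0
s0 --0--> s0
s0 --0--> s0
s0 --1--> s4
s4 --1--> s2
s2 --0--> s5
s5 --0--> s1
s1 --1--> s2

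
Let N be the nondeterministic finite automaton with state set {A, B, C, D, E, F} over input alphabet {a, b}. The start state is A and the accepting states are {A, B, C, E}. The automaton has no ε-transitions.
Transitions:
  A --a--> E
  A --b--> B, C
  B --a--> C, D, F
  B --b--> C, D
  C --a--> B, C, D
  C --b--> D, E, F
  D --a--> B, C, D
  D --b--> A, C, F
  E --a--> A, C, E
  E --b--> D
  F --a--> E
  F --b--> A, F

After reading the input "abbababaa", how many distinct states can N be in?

6

Start: {A}
read a: {E}
read b: {D}
read b: {A, C, F}
read a: {B, C, D, E}
read b: {A, C, D, E, F}
read a: {A, B, C, D, E}
read b: {A, B, C, D, E, F}
read a: {A, B, C, D, E, F}
read a: {A, B, C, D, E, F}
Final reachable set {A, B, C, D, E, F} has 6 states.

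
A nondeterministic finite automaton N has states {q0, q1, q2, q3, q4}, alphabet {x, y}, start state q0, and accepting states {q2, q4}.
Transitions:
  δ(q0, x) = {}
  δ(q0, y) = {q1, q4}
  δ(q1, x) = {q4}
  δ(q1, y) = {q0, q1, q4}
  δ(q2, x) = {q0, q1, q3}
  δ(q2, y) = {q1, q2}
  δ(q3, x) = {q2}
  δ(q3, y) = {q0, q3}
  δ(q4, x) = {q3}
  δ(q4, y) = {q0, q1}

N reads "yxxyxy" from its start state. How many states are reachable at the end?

Start: {q0}
read y: {q1, q4}
read x: {q3, q4}
read x: {q2, q3}
read y: {q0, q1, q2, q3}
read x: {q0, q1, q2, q3, q4}
read y: {q0, q1, q2, q3, q4}
Final reachable set {q0, q1, q2, q3, q4} has 5 states.

5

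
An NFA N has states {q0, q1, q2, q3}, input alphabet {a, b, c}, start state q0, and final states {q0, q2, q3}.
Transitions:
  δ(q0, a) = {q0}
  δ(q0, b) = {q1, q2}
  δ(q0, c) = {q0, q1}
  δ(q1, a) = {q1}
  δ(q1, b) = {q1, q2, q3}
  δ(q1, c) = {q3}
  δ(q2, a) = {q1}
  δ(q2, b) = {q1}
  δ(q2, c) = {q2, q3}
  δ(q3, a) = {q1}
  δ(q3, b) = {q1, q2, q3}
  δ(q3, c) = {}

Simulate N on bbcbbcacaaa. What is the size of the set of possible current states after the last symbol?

1

Start: {q0}
read b: {q1, q2}
read b: {q1, q2, q3}
read c: {q2, q3}
read b: {q1, q2, q3}
read b: {q1, q2, q3}
read c: {q2, q3}
read a: {q1}
read c: {q3}
read a: {q1}
read a: {q1}
read a: {q1}
Final reachable set {q1} has 1 state.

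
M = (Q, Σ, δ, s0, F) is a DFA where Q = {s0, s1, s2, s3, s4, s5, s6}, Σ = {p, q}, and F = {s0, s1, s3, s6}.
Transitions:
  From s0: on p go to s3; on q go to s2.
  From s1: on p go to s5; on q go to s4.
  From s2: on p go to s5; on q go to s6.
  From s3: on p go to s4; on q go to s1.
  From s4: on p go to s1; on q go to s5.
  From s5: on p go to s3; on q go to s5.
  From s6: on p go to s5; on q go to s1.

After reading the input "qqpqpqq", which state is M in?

s4

s0 --q--> s2
s2 --q--> s6
s6 --p--> s5
s5 --q--> s5
s5 --p--> s3
s3 --q--> s1
s1 --q--> s4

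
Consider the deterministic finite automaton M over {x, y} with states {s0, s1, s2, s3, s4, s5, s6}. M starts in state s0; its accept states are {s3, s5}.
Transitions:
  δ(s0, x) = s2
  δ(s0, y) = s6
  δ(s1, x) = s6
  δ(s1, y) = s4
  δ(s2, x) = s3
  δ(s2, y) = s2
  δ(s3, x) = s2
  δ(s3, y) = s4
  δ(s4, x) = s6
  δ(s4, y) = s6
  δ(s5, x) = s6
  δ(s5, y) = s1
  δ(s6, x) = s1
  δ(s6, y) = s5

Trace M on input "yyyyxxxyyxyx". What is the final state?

s0 --y--> s6
s6 --y--> s5
s5 --y--> s1
s1 --y--> s4
s4 --x--> s6
s6 --x--> s1
s1 --x--> s6
s6 --y--> s5
s5 --y--> s1
s1 --x--> s6
s6 --y--> s5
s5 --x--> s6

s6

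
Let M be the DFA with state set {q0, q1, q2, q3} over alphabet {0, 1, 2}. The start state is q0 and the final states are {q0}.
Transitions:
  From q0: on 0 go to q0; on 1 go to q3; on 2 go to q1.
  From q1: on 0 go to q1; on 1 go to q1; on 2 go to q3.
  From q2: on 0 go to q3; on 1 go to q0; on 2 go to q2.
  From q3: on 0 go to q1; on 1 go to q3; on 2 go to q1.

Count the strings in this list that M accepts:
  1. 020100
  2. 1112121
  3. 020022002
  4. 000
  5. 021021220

020100: rejected
1112121: rejected
020022002: rejected
000: accepted
021021220: rejected

1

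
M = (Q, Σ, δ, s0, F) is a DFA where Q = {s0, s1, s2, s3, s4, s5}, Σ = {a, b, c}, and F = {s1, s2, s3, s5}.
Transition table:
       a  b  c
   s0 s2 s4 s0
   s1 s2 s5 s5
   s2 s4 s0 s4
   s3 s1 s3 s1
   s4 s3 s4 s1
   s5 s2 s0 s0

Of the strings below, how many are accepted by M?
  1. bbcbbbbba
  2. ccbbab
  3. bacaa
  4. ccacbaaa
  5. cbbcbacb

bbcbbbbba: accepted
ccbbab: accepted
bacaa: rejected
ccacbaaa: accepted
cbbcbacb: rejected

3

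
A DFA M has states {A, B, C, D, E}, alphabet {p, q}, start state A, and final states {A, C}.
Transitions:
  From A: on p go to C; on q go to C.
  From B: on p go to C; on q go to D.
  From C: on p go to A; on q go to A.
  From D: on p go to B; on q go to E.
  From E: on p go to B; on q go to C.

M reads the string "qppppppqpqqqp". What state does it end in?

C

A --q--> C
C --p--> A
A --p--> C
C --p--> A
A --p--> C
C --p--> A
A --p--> C
C --q--> A
A --p--> C
C --q--> A
A --q--> C
C --q--> A
A --p--> C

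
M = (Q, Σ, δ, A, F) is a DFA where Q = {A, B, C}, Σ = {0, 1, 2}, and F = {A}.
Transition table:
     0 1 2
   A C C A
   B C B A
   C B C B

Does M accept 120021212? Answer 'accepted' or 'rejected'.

A --1--> C
C --2--> B
B --0--> C
C --0--> B
B --2--> A
A --1--> C
C --2--> B
B --1--> B
B --2--> A
End in state A, which is an accepting state.

accepted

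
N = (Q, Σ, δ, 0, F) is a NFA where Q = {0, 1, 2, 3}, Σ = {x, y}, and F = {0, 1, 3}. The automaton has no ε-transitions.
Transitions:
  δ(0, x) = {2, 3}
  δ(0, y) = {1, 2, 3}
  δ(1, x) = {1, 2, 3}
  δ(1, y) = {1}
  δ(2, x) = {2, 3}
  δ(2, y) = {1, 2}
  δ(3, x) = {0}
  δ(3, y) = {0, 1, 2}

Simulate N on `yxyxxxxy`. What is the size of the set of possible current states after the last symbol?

4

Start: {0}
read y: {1, 2, 3}
read x: {0, 1, 2, 3}
read y: {0, 1, 2, 3}
read x: {0, 1, 2, 3}
read x: {0, 1, 2, 3}
read x: {0, 1, 2, 3}
read x: {0, 1, 2, 3}
read y: {0, 1, 2, 3}
Final reachable set {0, 1, 2, 3} has 4 states.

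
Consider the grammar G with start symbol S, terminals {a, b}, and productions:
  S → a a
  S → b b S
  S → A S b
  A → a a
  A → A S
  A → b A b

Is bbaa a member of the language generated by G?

yes

S ⇒ bbS ⇒ bbaa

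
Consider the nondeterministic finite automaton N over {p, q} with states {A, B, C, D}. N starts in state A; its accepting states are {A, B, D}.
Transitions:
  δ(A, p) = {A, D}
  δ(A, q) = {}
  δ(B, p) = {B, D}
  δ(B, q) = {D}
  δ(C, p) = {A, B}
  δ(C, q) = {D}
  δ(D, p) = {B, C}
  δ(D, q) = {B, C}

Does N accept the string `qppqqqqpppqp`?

Start: {A}
read q: {}
The reachable set is empty and stays empty for the remaining 11 symbols.
Reachable ∩ accepting = {} — empty.

rejected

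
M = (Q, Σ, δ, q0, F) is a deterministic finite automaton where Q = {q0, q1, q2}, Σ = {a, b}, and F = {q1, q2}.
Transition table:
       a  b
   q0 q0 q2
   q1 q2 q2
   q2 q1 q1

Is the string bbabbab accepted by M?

q0 --b--> q2
q2 --b--> q1
q1 --a--> q2
q2 --b--> q1
q1 --b--> q2
q2 --a--> q1
q1 --b--> q2
End in state q2, which is an accepting state.

accepted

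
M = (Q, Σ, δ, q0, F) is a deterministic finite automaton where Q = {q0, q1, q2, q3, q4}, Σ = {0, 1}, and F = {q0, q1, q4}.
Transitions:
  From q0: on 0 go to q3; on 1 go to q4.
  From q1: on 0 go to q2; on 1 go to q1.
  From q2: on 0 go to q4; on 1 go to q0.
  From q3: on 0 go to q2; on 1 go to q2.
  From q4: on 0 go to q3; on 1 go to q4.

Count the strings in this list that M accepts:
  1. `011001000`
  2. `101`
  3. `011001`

`011001000`: accepted
`101`: rejected
`011001`: accepted

2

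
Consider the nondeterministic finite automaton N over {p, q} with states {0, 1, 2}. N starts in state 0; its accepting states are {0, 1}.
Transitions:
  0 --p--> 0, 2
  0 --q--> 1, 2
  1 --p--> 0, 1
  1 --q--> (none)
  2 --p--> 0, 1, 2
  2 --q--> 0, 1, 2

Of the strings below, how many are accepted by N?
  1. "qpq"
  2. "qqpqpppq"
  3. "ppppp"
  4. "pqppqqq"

4

"qpq": accepted
"qqpqpppq": accepted
"ppppp": accepted
"pqppqqq": accepted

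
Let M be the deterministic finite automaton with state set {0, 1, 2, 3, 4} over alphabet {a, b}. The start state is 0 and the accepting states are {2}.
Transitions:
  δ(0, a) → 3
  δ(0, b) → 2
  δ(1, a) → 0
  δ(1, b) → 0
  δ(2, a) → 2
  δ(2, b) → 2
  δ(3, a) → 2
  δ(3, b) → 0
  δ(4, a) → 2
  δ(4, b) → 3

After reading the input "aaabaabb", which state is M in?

0 --a--> 3
3 --a--> 2
2 --a--> 2
2 --b--> 2
2 --a--> 2
2 --a--> 2
2 --b--> 2
2 --b--> 2

2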